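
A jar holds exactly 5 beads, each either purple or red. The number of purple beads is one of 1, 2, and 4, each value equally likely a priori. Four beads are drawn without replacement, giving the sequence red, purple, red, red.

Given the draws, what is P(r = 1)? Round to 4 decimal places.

0.6667

The likelihood of the observed sequence under each hypothesis: P(data | r = 1) = (4/5)(1/4)(3/3)(2/2) = 1/5; P(data | r = 2) = (3/5)(2/4)(2/3)(1/2) = 1/10; P(data | r = 4) = (1/5)(4/4)(0/3) = 0.
Multiplying each by its prior: 1/3 · 1/5 = 1/15, 1/3 · 1/10 = 1/30, 1/3 · 0 = 0; summing to 1/10.
So P(r = 1 | data) = (1/15) / (1/10) = 2/3.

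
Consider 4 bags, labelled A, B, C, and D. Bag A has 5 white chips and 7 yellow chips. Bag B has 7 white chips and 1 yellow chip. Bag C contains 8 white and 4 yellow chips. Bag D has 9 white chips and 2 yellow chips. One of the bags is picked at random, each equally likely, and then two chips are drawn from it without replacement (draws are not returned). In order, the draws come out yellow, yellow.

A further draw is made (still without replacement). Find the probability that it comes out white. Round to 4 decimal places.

Under each hypothesis, the probability of the observed sequence is: P(data | bag A) = (7/12)(6/11) = 7/22; P(data | bag B) = (1/8)(0/7) = 0; P(data | bag C) = (4/12)(3/11) = 1/11; P(data | bag D) = (2/11)(1/10) = 1/55.
The prior-weighted likelihoods are 1/4 · 7/22 = 7/88, 1/4 · 0 = 0, 1/4 · 1/11 = 1/44, 1/4 · 1/55 = 1/220; with total 47/440.
Normalising, the posterior is P(bag A | data) = 35/47, P(bag B | data) = 0, P(bag C | data) = 10/47, P(bag D | data) = 2/47.
So P(white next | data) = Σ P(white next | H) P(H | data) = (1/2)(35/47) + (4/5)(10/47) + (1)(2/47) = 55/94.

0.5851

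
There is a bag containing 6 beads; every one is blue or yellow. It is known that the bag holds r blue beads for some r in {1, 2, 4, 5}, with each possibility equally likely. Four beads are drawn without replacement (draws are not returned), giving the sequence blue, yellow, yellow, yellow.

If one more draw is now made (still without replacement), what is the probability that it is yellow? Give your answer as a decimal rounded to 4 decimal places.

0.7778

For each hypothesis, P(data | H) works out to: P(data | r = 1) = (1/6)(5/5)(4/4)(3/3) = 1/6; P(data | r = 2) = (2/6)(4/5)(3/4)(2/3) = 2/15; P(data | r = 4) = (4/6)(2/5)(1/4)(0/3) = 0; P(data | r = 5) = (5/6)(1/5)(0/4) = 0.
Multiplying each by its prior: 1/4 · 1/6 = 1/24, 1/4 · 2/15 = 1/30, 1/4 · 0 = 0, 1/4 · 0 = 0; these sum to 3/40.
The posterior is then P(r = 1 | data) = 5/9, P(r = 2 | data) = 4/9, P(r = 4 | data) = 0, P(r = 5 | data) = 0.
Averaging over the posterior, P(yellow next | data) = (1)(5/9) + (1/2)(4/9) = 7/9.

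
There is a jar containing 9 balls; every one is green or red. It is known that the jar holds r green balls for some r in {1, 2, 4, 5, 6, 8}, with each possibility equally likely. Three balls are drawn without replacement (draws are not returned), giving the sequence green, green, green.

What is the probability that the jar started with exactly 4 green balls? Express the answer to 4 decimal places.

0.0444

Under each hypothesis, the probability of the observed sequence is: P(data | r = 1) = (1/9)(0/8) = 0; P(data | r = 2) = (2/9)(1/8)(0/7) = 0; P(data | r = 4) = (4/9)(3/8)(2/7) = 1/21; P(data | r = 5) = (5/9)(4/8)(3/7) = 5/42; P(data | r = 6) = (6/9)(5/8)(4/7) = 5/21; P(data | r = 8) = (8/9)(7/8)(6/7) = 2/3.
Weighting by the prior gives 1/6 · 0 = 0, 1/6 · 0 = 0, 1/6 · 1/21 = 1/126, 1/6 · 5/42 = 5/252, 1/6 · 5/21 = 5/126, 1/6 · 2/3 = 1/9; summing to 5/28.
Therefore the posterior P(r = 4 | data) = (1/126) / (5/28) = 2/45.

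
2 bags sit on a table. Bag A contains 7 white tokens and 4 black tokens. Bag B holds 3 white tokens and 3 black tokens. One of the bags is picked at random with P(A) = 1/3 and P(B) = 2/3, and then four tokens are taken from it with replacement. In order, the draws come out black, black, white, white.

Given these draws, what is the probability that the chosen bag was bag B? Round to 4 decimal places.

0.7001

Compute the likelihood of the observed sequence for each case: P(data | bag A) = (4/11)(4/11)(7/11)(7/11) = 0.053548; P(data | bag B) = (3/6)(3/6)(3/6)(3/6) = 0.0625.
Multiplying each by its prior: 1/3 · 0.053548 = 0.017849, 2/3 · 0.0625 = 0.041667; these sum to 0.059516.
By Bayes' rule, P(bag B | data) = (0.041667) / (0.059516) = 0.70009.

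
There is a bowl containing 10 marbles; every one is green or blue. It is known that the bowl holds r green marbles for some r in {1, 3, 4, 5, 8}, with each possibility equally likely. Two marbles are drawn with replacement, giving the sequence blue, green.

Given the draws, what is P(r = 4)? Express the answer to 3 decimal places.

Compute the likelihood of the observed sequence for each case: P(data | r = 1) = (9/10)(1/10) = 9/100; P(data | r = 3) = (7/10)(3/10) = 21/100; P(data | r = 4) = (6/10)(4/10) = 6/25; P(data | r = 5) = (5/10)(5/10) = 1/4; P(data | r = 8) = (2/10)(8/10) = 4/25.
The prior-weighted likelihoods are 1/5 · 9/100 = 9/500, 1/5 · 21/100 = 21/500, 1/5 · 6/25 = 6/125, 1/5 · 1/4 = 1/20, 1/5 · 4/25 = 4/125; with total 19/100.
Hence P(r = 4 | data) = (6/125) / (19/100) = 24/95.

0.253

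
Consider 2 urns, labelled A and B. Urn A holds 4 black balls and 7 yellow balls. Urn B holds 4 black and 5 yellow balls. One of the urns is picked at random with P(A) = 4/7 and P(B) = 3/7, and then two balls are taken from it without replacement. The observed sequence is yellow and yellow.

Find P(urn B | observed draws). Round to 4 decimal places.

0.3530

The likelihood of the observed sequence under each hypothesis: P(data | urn A) = (7/11)(6/10) = 0.38182; P(data | urn B) = (5/9)(4/8) = 0.27778.
Multiplying each by its prior: 4/7 · 0.38182 = 0.21818, 3/7 · 0.27778 = 0.11905; summing to 0.33723.
So P(urn B | data) = (0.11905) / (0.33723) = 0.35302.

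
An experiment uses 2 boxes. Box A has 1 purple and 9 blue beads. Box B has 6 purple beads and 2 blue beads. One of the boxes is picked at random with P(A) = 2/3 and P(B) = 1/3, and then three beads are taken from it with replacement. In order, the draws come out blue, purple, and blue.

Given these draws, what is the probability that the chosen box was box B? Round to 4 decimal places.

Under each hypothesis, the probability of the observed sequence is: P(data | box A) = (9/10)(1/10)(9/10) = 0.081; P(data | box B) = (2/8)(6/8)(2/8) = 0.046875.
The prior-weighted likelihoods are 2/3 · 0.081 = 0.054, 1/3 · 0.046875 = 0.015625; these sum to 0.069625.
By Bayes' rule, P(box B | data) = (0.015625) / (0.069625) = 0.22442.

0.2244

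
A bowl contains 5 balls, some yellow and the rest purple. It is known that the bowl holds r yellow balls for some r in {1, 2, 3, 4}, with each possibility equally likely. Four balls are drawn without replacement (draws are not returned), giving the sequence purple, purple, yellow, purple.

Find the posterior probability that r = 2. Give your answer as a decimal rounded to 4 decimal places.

The likelihood of the observed sequence under each hypothesis: P(data | r = 1) = (4/5)(3/4)(1/3)(2/2) = 1/5; P(data | r = 2) = (3/5)(2/4)(2/3)(1/2) = 1/10; P(data | r = 3) = (2/5)(1/4)(3/3)(0/2) = 0; P(data | r = 4) = (1/5)(0/4) = 0.
The prior-weighted likelihoods are 1/4 · 1/5 = 1/20, 1/4 · 1/10 = 1/40, 1/4 · 0 = 0, 1/4 · 0 = 0; these sum to 3/40.
Therefore the posterior P(r = 2 | data) = (1/40) / (3/40) = 1/3.

0.3333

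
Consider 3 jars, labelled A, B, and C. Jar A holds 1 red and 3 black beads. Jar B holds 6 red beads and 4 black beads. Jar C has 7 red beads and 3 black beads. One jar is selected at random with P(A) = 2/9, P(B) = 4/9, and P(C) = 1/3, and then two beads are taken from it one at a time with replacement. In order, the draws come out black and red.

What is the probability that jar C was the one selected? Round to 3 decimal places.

Under each hypothesis, the probability of the observed sequence is: P(data | jar A) = (3/4)(1/4) = 3/16; P(data | jar B) = (4/10)(6/10) = 6/25; P(data | jar C) = (3/10)(7/10) = 21/100.
Weighting by the prior gives 2/9 · 3/16 = 1/24, 4/9 · 6/25 = 8/75, 1/3 · 21/100 = 7/100; these sum to 131/600.
By Bayes' rule, P(jar C | data) = (7/100) / (131/600) = 42/131.

0.321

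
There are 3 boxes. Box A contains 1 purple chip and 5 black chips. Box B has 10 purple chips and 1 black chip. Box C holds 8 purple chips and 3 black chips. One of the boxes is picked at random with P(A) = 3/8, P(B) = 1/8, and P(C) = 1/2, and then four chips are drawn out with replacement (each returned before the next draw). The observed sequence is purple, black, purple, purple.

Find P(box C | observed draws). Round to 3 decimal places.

0.840

For each hypothesis, P(data | H) works out to: P(data | box A) = (1/6)(5/6)(1/6)(1/6) = 0.003858; P(data | box B) = (10/11)(1/11)(10/11)(10/11) = 0.068301; P(data | box C) = (8/11)(3/11)(8/11)(8/11) = 0.10491.
The prior-weighted likelihoods are 3/8 · 0.003858 = 0.0014468, 1/8 · 0.068301 = 0.0085377, 1/2 · 0.10491 = 0.052455; summing to 0.06244.
Therefore the posterior P(box C | data) = (0.052455) / (0.06244) = 0.8401.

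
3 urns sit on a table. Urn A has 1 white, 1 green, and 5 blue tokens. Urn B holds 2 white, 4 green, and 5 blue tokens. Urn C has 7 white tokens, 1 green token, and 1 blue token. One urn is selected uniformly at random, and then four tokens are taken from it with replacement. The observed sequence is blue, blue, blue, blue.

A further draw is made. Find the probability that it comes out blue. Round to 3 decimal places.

0.677

For each hypothesis, P(data | H) works out to: P(data | urn A) = (5/7)(5/7)(5/7)(5/7) = 0.26031; P(data | urn B) = (5/11)(5/11)(5/11)(5/11) = 0.042688; P(data | urn C) = (1/9)(1/9)(1/9)(1/9) = 0.00015242.
The prior-weighted likelihoods are 1/3 · 0.26031 = 0.086769, 1/3 · 0.042688 = 0.014229, 1/3 · 0.00015242 = 5.0805e-05; with total 0.10105.
Dividing through by the total gives posterior P(urn A | data) = 0.85868, P(urn B | data) = 0.14082, P(urn C | data) = 0.00050278.
Averaging over the posterior, P(blue next | data) = (5/7)(0.85868) + (5/11)(0.14082) + (1/9)(0.00050278) = 0.67741.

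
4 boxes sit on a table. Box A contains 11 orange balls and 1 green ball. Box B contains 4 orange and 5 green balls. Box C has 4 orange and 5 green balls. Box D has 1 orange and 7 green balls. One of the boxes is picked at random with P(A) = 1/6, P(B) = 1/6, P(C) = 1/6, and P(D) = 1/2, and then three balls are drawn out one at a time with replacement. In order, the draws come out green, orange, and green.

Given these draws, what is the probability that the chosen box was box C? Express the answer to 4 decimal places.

0.2416

Under each hypothesis, the probability of the observed sequence is: P(data | box A) = (1/12)(11/12)(1/12) = 0.0063657; P(data | box B) = (5/9)(4/9)(5/9) = 0.13717; P(data | box C) = (5/9)(4/9)(5/9) = 0.13717; P(data | box D) = (7/8)(1/8)(7/8) = 0.095703.
Multiplying each by its prior: 1/6 · 0.0063657 = 0.001061, 1/6 · 0.13717 = 0.022862, 1/6 · 0.13717 = 0.022862, 1/2 · 0.095703 = 0.047852; with total 0.094637.
By Bayes' rule, P(box C | data) = (0.022862) / (0.094637) = 0.24158.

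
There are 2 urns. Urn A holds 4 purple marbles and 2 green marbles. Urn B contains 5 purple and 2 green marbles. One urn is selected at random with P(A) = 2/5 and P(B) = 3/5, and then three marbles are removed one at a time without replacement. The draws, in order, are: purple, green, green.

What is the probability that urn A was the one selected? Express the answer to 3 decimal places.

0.483

The likelihood of the observed sequence under each hypothesis: P(data | urn A) = (4/6)(2/5)(1/4) = 1/15; P(data | urn B) = (5/7)(2/6)(1/5) = 1/21.
The prior-weighted likelihoods are 2/5 · 1/15 = 2/75, 3/5 · 1/21 = 1/35; with total 29/525.
Therefore the posterior P(urn A | data) = (2/75) / (29/525) = 14/29.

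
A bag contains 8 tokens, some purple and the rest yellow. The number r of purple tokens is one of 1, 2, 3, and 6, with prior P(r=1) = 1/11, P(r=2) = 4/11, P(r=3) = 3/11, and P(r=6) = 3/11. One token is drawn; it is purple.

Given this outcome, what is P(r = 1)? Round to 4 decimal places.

Compute the likelihood of this draw for each case: P(data | r = 1) = (1/8) = 1/8; P(data | r = 2) = (2/8) = 1/4; P(data | r = 3) = (3/8) = 3/8; P(data | r = 6) = (6/8) = 3/4.
The prior-weighted likelihoods are 1/11 · 1/8 = 1/88, 4/11 · 1/4 = 1/11, 3/11 · 3/8 = 9/88, 3/11 · 3/4 = 9/44; summing to 9/22.
By Bayes' rule, P(r = 1 | data) = (1/88) / (9/22) = 1/36.

0.0278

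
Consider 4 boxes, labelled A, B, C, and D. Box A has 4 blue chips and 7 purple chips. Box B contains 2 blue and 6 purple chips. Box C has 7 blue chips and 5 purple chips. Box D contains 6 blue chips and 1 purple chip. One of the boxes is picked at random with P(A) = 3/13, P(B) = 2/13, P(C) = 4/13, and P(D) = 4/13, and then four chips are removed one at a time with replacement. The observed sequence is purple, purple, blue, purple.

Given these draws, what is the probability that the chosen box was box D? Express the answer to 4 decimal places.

For each hypothesis, P(data | H) works out to: P(data | box A) = (7/11)(7/11)(4/11)(7/11) = 0.093709; P(data | box B) = (6/8)(6/8)(2/8)(6/8) = 0.10547; P(data | box C) = (5/12)(5/12)(7/12)(5/12) = 0.042197; P(data | box D) = (1/7)(1/7)(6/7)(1/7) = 0.002499.
The prior-weighted likelihoods are 3/13 · 0.093709 = 0.021625, 2/13 · 0.10547 = 0.016226, 4/13 · 0.042197 = 0.012984, 4/13 · 0.002499 = 0.00076891; these sum to 0.051604.
So P(box D | data) = (0.00076891) / (0.051604) = 0.0149.

0.0149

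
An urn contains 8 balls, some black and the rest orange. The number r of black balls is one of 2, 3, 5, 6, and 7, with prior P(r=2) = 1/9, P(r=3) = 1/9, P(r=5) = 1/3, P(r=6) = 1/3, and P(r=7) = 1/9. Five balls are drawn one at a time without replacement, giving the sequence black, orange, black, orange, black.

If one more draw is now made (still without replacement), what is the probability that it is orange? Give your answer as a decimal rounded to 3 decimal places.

Compute the likelihood of the observed sequence for each case: P(data | r = 2) = (2/8)(6/7)(1/6)(5/5)(0/4) = 0; P(data | r = 3) = (3/8)(5/7)(2/6)(4/5)(1/4) = 1/56; P(data | r = 5) = (5/8)(3/7)(4/6)(2/5)(3/4) = 3/56; P(data | r = 6) = (6/8)(2/7)(5/6)(1/5)(4/4) = 1/28; P(data | r = 7) = (7/8)(1/7)(6/6)(0/5) = 0.
Multiplying each by its prior: 1/9 · 0 = 0, 1/9 · 1/56 = 1/504, 1/3 · 3/56 = 1/56, 1/3 · 1/28 = 1/84, 1/9 · 0 = 0; summing to 2/63.
The posterior is then P(r = 2 | data) = 0, P(r = 3 | data) = 1/16, P(r = 5 | data) = 9/16, P(r = 6 | data) = 3/8, P(r = 7 | data) = 0.
The predictive probability is P(orange next | data) = (1)(1/16) + (1/3)(9/16) + (0)(3/8) = 1/4.

0.250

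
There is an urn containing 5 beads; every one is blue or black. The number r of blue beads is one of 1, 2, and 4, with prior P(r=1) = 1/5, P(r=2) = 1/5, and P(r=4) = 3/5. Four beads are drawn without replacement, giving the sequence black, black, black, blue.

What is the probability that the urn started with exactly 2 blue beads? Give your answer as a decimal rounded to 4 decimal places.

0.3333

Under each hypothesis, the probability of the observed sequence is: P(data | r = 1) = (4/5)(3/4)(2/3)(1/2) = 1/5; P(data | r = 2) = (3/5)(2/4)(1/3)(2/2) = 1/10; P(data | r = 4) = (1/5)(0/4) = 0.
The prior-weighted likelihoods are 1/5 · 1/5 = 1/25, 1/5 · 1/10 = 1/50, 3/5 · 0 = 0; summing to 3/50.
By Bayes' rule, P(r = 2 | data) = (1/50) / (3/50) = 1/3.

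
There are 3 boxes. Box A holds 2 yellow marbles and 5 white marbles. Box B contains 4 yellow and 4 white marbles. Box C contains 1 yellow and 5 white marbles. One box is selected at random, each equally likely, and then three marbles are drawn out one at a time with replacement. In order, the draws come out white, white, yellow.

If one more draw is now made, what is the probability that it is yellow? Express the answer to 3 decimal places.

0.319

For each hypothesis, P(data | H) works out to: P(data | box A) = (5/7)(5/7)(2/7) = 0.14577; P(data | box B) = (4/8)(4/8)(4/8) = 0.125; P(data | box C) = (5/6)(5/6)(1/6) = 0.11574.
Multiplying each by its prior: 1/3 · 0.14577 = 0.048591, 1/3 · 0.125 = 0.041667, 1/3 · 0.11574 = 0.03858; these sum to 0.12884.
Normalising, the posterior is P(box A | data) = 0.37715, P(box B | data) = 0.3234, P(box C | data) = 0.29945.
The predictive probability is P(yellow next | data) = (2/7)(0.37715) + (1/2)(0.3234) + (1/6)(0.29945) = 0.31937.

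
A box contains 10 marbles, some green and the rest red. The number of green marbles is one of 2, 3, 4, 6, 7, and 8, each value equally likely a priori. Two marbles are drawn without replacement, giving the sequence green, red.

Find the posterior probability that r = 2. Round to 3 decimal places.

Compute the likelihood of the observed sequence for each case: P(data | r = 2) = (2/10)(8/9) = 8/45; P(data | r = 3) = (3/10)(7/9) = 7/30; P(data | r = 4) = (4/10)(6/9) = 4/15; P(data | r = 6) = (6/10)(4/9) = 4/15; P(data | r = 7) = (7/10)(3/9) = 7/30; P(data | r = 8) = (8/10)(2/9) = 8/45.
Weighting by the prior gives 1/6 · 8/45 = 4/135, 1/6 · 7/30 = 7/180, 1/6 · 4/15 = 2/45, 1/6 · 4/15 = 2/45, 1/6 · 7/30 = 7/180, 1/6 · 8/45 = 4/135; summing to 61/270.
Therefore the posterior P(r = 2 | data) = (4/135) / (61/270) = 8/61.

0.131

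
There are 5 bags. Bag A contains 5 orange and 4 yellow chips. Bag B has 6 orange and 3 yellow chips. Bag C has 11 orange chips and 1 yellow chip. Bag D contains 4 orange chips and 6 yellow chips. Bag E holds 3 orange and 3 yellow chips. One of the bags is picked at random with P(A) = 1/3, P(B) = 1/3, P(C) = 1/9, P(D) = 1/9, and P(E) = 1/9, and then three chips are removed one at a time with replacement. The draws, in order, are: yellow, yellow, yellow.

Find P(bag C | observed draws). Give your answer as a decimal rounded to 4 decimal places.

0.0008

For each hypothesis, P(data | H) works out to: P(data | bag A) = (4/9)(4/9)(4/9) = 0.087791; P(data | bag B) = (3/9)(3/9)(3/9) = 0.037037; P(data | bag C) = (1/12)(1/12)(1/12) = 0.0005787; P(data | bag D) = (6/10)(6/10)(6/10) = 0.216; P(data | bag E) = (3/6)(3/6)(3/6) = 0.125.
Multiplying each by its prior: 1/3 · 0.087791 = 0.029264, 1/3 · 0.037037 = 0.012346, 1/9 · 0.0005787 = 6.43e-05, 1/9 · 0.216 = 0.024, 1/9 · 0.125 = 0.013889; these sum to 0.079563.
Therefore the posterior P(bag C | data) = (6.43e-05) / (0.079563) = 0.00080817.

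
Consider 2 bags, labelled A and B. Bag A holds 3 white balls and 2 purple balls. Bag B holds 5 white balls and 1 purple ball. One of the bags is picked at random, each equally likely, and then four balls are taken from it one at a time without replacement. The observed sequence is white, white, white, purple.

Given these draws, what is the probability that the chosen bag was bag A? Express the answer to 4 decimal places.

0.3750

For each hypothesis, P(data | H) works out to: P(data | bag A) = (3/5)(2/4)(1/3)(2/2) = 1/10; P(data | bag B) = (5/6)(4/5)(3/4)(1/3) = 1/6.
Weighting by the prior gives 1/2 · 1/10 = 1/20, 1/2 · 1/6 = 1/12; these sum to 2/15.
Therefore the posterior P(bag A | data) = (1/20) / (2/15) = 3/8.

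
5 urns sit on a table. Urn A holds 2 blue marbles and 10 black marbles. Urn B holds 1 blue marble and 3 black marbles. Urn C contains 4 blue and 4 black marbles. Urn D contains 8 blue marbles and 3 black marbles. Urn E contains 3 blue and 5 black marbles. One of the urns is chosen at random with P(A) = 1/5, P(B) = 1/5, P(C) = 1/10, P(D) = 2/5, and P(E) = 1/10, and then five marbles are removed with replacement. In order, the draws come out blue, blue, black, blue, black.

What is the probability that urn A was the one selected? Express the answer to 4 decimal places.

For each hypothesis, P(data | H) works out to: P(data | urn A) = (2/12)(2/12)(10/12)(2/12)(10/12) = 0.003215; P(data | urn B) = (1/4)(1/4)(3/4)(1/4)(3/4) = 0.0087891; P(data | urn C) = (4/8)(4/8)(4/8)(4/8)(4/8) = 0.03125; P(data | urn D) = (8/11)(8/11)(3/11)(8/11)(3/11) = 0.028612; P(data | urn E) = (3/8)(3/8)(5/8)(3/8)(5/8) = 0.020599.
The prior-weighted likelihoods are 1/5 · 0.003215 = 0.000643, 1/5 · 0.0087891 = 0.0017578, 1/10 · 0.03125 = 0.003125, 2/5 · 0.028612 = 0.011445, 1/10 · 0.020599 = 0.0020599; summing to 0.019031.
So P(urn A | data) = (0.000643) / (0.019031) = 0.033788.

0.0338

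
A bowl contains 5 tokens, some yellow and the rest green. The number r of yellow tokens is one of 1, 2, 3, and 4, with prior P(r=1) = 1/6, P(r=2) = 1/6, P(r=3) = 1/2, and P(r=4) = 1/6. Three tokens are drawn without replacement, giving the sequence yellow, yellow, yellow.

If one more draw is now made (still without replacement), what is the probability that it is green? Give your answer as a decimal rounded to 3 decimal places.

Compute the likelihood of the observed sequence for each case: P(data | r = 1) = (1/5)(0/4) = 0; P(data | r = 2) = (2/5)(1/4)(0/3) = 0; P(data | r = 3) = (3/5)(2/4)(1/3) = 1/10; P(data | r = 4) = (4/5)(3/4)(2/3) = 2/5.
The prior-weighted likelihoods are 1/6 · 0 = 0, 1/6 · 0 = 0, 1/2 · 1/10 = 1/20, 1/6 · 2/5 = 1/15; summing to 7/60.
The posterior is then P(r = 1 | data) = 0, P(r = 2 | data) = 0, P(r = 3 | data) = 3/7, P(r = 4 | data) = 4/7.
So P(green next | data) = Σ P(green next | H) P(H | data) = (1)(3/7) + (1/2)(4/7) = 5/7.

0.714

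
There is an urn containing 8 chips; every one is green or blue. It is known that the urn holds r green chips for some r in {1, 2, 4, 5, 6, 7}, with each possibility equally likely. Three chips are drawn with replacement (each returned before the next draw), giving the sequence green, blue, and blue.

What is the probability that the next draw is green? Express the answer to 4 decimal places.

0.4152

Compute the likelihood of the observed sequence for each case: P(data | r = 1) = (1/8)(7/8)(7/8) = 0.095703; P(data | r = 2) = (2/8)(6/8)(6/8) = 0.14062; P(data | r = 4) = (4/8)(4/8)(4/8) = 0.125; P(data | r = 5) = (5/8)(3/8)(3/8) = 0.087891; P(data | r = 6) = (6/8)(2/8)(2/8) = 0.046875; P(data | r = 7) = (7/8)(1/8)(1/8) = 0.013672.
Weighting by the prior gives 1/6 · 0.095703 = 0.015951, 1/6 · 0.14062 = 0.023438, 1/6 · 0.125 = 0.020833, 1/6 · 0.087891 = 0.014648, 1/6 · 0.046875 = 0.0078125, 1/6 · 0.013672 = 0.0022786; with total 0.084961.
Dividing through by the total gives posterior P(r = 1 | data) = 0.18774, P(r = 2 | data) = 0.27586, P(r = 4 | data) = 0.24521, P(r = 5 | data) = 0.17241, P(r = 6 | data) = 0.091954, P(r = 7 | data) = 0.02682.
So P(green next | data) = Σ P(green next | H) P(H | data) = (1/8)(0.18774) + (1/4)(0.27586) + (1/2)(0.24521) + (5/8)(0.17241) + (3/4)(0.091954) + (7/8)(0.02682) = 0.41523.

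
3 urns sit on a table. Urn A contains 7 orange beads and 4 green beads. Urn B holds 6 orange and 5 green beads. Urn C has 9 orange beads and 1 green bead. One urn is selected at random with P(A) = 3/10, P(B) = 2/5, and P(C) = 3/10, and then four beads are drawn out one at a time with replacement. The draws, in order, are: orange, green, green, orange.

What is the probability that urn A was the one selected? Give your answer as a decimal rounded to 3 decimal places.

The likelihood of the observed sequence under each hypothesis: P(data | urn A) = (7/11)(4/11)(4/11)(7/11) = 0.053548; P(data | urn B) = (6/11)(5/11)(5/11)(6/11) = 0.061471; P(data | urn C) = (9/10)(1/10)(1/10)(9/10) = 0.0081.
The prior-weighted likelihoods are 3/10 · 0.053548 = 0.016064, 2/5 · 0.061471 = 0.024588, 3/10 · 0.0081 = 0.00243; these sum to 0.043083.
Hence P(urn A | data) = (0.016064) / (0.043083) = 0.37287.

0.373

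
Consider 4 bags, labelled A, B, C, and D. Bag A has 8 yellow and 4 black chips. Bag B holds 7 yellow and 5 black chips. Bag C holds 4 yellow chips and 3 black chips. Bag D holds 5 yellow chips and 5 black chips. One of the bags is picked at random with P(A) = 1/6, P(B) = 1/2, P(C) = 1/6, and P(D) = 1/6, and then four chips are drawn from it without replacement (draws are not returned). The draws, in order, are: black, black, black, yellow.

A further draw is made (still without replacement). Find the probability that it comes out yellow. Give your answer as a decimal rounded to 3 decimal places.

Under each hypothesis, the probability of the observed sequence is: P(data | bag A) = (4/12)(3/11)(2/10)(8/9) = 0.016162; P(data | bag B) = (5/12)(4/11)(3/10)(7/9) = 0.035354; P(data | bag C) = (3/7)(2/6)(1/5)(4/4) = 0.028571; P(data | bag D) = (5/10)(4/9)(3/8)(5/7) = 0.059524.
The prior-weighted likelihoods are 1/6 · 0.016162 = 0.0026936, 1/2 · 0.035354 = 0.017677, 1/6 · 0.028571 = 0.0047619, 1/6 · 0.059524 = 0.0099206; these sum to 0.035053.
Dividing through by the total gives posterior P(bag A | data) = 0.076844, P(bag B | data) = 0.50429, P(bag C | data) = 0.13585, P(bag D | data) = 0.28302.
The predictive probability is P(yellow next | data) = (7/8)(0.076844) + (3/4)(0.50429) + (1)(0.13585) + (2/3)(0.28302) = 0.76998.

0.770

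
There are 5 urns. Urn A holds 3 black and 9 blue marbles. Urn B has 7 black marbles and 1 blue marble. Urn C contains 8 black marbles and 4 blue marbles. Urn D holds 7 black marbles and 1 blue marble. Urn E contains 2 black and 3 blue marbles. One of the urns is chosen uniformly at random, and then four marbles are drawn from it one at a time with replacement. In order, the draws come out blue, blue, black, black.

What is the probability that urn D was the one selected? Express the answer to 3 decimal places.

The likelihood of the observed sequence under each hypothesis: P(data | urn A) = (9/12)(9/12)(3/12)(3/12) = 0.035156; P(data | urn B) = (1/8)(1/8)(7/8)(7/8) = 0.011963; P(data | urn C) = (4/12)(4/12)(8/12)(8/12) = 0.049383; P(data | urn D) = (1/8)(1/8)(7/8)(7/8) = 0.011963; P(data | urn E) = (3/5)(3/5)(2/5)(2/5) = 0.0576.
The prior-weighted likelihoods are 1/5 · 0.035156 = 0.0070313, 1/5 · 0.011963 = 0.0023926, 1/5 · 0.049383 = 0.0098765, 1/5 · 0.011963 = 0.0023926, 1/5 · 0.0576 = 0.01152; summing to 0.033213.
Hence P(urn D | data) = (0.0023926) / (0.033213) = 0.072038.

0.072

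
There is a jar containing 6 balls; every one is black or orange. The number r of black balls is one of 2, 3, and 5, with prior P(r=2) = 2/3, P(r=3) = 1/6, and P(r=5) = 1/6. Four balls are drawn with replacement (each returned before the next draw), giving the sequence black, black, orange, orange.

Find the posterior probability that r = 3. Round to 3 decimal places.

The likelihood of the observed sequence under each hypothesis: P(data | r = 2) = (2/6)(2/6)(4/6)(4/6) = 0.049383; P(data | r = 3) = (3/6)(3/6)(3/6)(3/6) = 0.0625; P(data | r = 5) = (5/6)(5/6)(1/6)(1/6) = 0.01929.
Multiplying each by its prior: 2/3 · 0.049383 = 0.032922, 1/6 · 0.0625 = 0.010417, 1/6 · 0.01929 = 0.003215; with total 0.046553.
Therefore the posterior P(r = 3 | data) = (0.010417) / (0.046553) = 0.22376.

0.224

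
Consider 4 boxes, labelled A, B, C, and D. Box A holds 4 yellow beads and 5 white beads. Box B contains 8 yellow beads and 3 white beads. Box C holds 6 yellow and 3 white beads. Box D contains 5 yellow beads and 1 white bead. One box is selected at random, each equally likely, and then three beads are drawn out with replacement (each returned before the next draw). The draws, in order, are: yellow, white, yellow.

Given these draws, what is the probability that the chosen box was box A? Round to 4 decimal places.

0.2119

Under each hypothesis, the probability of the observed sequence is: P(data | box A) = (4/9)(5/9)(4/9) = 0.10974; P(data | box B) = (8/11)(3/11)(8/11) = 0.14425; P(data | box C) = (6/9)(3/9)(6/9) = 0.14815; P(data | box D) = (5/6)(1/6)(5/6) = 0.11574.
The prior-weighted likelihoods are 1/4 · 0.10974 = 0.027435, 1/4 · 0.14425 = 0.036063, 1/4 · 0.14815 = 0.037037, 1/4 · 0.11574 = 0.028935; these sum to 0.12947.
By Bayes' rule, P(box A | data) = (0.027435) / (0.12947) = 0.2119.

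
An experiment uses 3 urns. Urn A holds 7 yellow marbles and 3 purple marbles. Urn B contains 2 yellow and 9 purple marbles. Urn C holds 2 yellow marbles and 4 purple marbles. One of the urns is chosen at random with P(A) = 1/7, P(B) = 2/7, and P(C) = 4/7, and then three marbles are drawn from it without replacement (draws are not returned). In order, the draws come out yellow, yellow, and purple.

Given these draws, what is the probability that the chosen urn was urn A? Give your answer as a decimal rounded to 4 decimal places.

For each hypothesis, P(data | H) works out to: P(data | urn A) = (7/10)(6/9)(3/8) = 0.175; P(data | urn B) = (2/11)(1/10)(9/9) = 0.018182; P(data | urn C) = (2/6)(1/5)(4/4) = 0.066667.
Weighting by the prior gives 1/7 · 0.175 = 0.025, 2/7 · 0.018182 = 0.0051948, 4/7 · 0.066667 = 0.038095; these sum to 0.06829.
Hence P(urn A | data) = (0.025) / (0.06829) = 0.36609.

0.3661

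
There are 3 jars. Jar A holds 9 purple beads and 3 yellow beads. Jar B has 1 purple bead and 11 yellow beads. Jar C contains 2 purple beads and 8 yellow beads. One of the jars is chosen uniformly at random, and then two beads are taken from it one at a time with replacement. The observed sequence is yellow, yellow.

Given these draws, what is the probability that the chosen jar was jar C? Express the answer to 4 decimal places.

Compute the likelihood of the observed sequence for each case: P(data | jar A) = (3/12)(3/12) = 0.0625; P(data | jar B) = (11/12)(11/12) = 0.84028; P(data | jar C) = (8/10)(8/10) = 0.64.
The prior-weighted likelihoods are 1/3 · 0.0625 = 0.020833, 1/3 · 0.84028 = 0.28009, 1/3 · 0.64 = 0.21333; summing to 0.51426.
By Bayes' rule, P(jar C | data) = (0.21333) / (0.51426) = 0.41484.

0.4148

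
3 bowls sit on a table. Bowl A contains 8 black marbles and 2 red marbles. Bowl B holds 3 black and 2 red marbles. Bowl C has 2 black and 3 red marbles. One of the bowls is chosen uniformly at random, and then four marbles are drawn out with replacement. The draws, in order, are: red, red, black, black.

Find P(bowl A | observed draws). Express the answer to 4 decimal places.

0.1818

For each hypothesis, P(data | H) works out to: P(data | bowl A) = (2/10)(2/10)(8/10)(8/10) = 0.0256; P(data | bowl B) = (2/5)(2/5)(3/5)(3/5) = 0.0576; P(data | bowl C) = (3/5)(3/5)(2/5)(2/5) = 0.0576.
Multiplying each by its prior: 1/3 · 0.0256 = 0.0085333, 1/3 · 0.0576 = 0.0192, 1/3 · 0.0576 = 0.0192; summing to 0.046933.
Hence P(bowl A | data) = (0.0085333) / (0.046933) = 0.18182.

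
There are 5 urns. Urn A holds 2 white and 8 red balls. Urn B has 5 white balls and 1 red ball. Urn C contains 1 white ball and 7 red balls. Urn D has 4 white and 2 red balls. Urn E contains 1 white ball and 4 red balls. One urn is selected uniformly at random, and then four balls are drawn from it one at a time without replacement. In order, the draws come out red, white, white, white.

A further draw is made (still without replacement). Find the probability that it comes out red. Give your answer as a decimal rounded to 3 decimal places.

The likelihood of the observed sequence under each hypothesis: P(data | urn A) = (8/10)(2/9)(1/8)(0/7) = 0; P(data | urn B) = (1/6)(5/5)(4/4)(3/3) = 1/6; P(data | urn C) = (7/8)(1/7)(0/6) = 0; P(data | urn D) = (2/6)(4/5)(3/4)(2/3) = 2/15; P(data | urn E) = (4/5)(1/4)(0/3) = 0.
Weighting by the prior gives 1/5 · 0 = 0, 1/5 · 1/6 = 1/30, 1/5 · 0 = 0, 1/5 · 2/15 = 2/75, 1/5 · 0 = 0; summing to 3/50.
The posterior is then P(urn A | data) = 0, P(urn B | data) = 5/9, P(urn C | data) = 0, P(urn D | data) = 4/9, P(urn E | data) = 0.
The predictive probability is P(red next | data) = (0)(5/9) + (1/2)(4/9) = 2/9.

0.222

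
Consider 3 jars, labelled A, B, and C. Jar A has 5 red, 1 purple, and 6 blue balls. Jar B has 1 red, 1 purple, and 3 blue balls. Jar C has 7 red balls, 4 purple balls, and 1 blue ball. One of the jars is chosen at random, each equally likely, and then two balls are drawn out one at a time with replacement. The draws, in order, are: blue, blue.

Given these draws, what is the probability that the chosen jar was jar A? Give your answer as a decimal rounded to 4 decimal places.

Compute the likelihood of the observed sequence for each case: P(data | jar A) = (6/12)(6/12) = 0.25; P(data | jar B) = (3/5)(3/5) = 0.36; P(data | jar C) = (1/12)(1/12) = 0.0069444.
Multiplying each by its prior: 1/3 · 0.25 = 0.083333, 1/3 · 0.36 = 0.12, 1/3 · 0.0069444 = 0.0023148; summing to 0.20565.
Therefore the posterior P(jar A | data) = (0.083333) / (0.20565) = 0.40522.

0.4052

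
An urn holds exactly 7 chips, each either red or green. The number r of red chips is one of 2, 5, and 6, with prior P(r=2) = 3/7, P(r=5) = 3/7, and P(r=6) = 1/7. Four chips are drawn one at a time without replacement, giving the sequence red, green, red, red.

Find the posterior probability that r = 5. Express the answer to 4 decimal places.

0.7500

Under each hypothesis, the probability of the observed sequence is: P(data | r = 2) = (2/7)(5/6)(1/5)(0/4) = 0; P(data | r = 5) = (5/7)(2/6)(4/5)(3/4) = 1/7; P(data | r = 6) = (6/7)(1/6)(5/5)(4/4) = 1/7.
The prior-weighted likelihoods are 3/7 · 0 = 0, 3/7 · 1/7 = 3/49, 1/7 · 1/7 = 1/49; these sum to 4/49.
So P(r = 5 | data) = (3/49) / (4/49) = 3/4.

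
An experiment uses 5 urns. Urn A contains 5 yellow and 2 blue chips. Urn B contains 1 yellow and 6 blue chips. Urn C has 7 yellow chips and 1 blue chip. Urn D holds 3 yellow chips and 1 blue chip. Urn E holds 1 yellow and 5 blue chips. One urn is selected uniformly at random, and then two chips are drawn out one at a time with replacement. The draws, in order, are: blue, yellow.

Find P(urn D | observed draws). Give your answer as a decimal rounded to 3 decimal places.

Under each hypothesis, the probability of the observed sequence is: P(data | urn A) = (2/7)(5/7) = 0.20408; P(data | urn B) = (6/7)(1/7) = 0.12245; P(data | urn C) = (1/8)(7/8) = 0.10938; P(data | urn D) = (1/4)(3/4) = 0.1875; P(data | urn E) = (5/6)(1/6) = 0.13889.
The prior-weighted likelihoods are 1/5 · 0.20408 = 0.040816, 1/5 · 0.12245 = 0.02449, 1/5 · 0.10938 = 0.021875, 1/5 · 0.1875 = 0.0375, 1/5 · 0.13889 = 0.027778; these sum to 0.15246.
Hence P(urn D | data) = (0.0375) / (0.15246) = 0.24597.

0.246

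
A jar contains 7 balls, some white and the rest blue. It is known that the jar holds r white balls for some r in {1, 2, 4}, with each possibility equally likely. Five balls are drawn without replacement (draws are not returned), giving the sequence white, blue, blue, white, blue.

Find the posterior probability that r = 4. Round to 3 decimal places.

0.375

Under each hypothesis, the probability of the observed sequence is: P(data | r = 1) = (1/7)(6/6)(5/5)(0/4) = 0; P(data | r = 2) = (2/7)(5/6)(4/5)(1/4)(3/3) = 1/21; P(data | r = 4) = (4/7)(3/6)(2/5)(3/4)(1/3) = 1/35.
Multiplying each by its prior: 1/3 · 0 = 0, 1/3 · 1/21 = 1/63, 1/3 · 1/35 = 1/105; summing to 8/315.
Therefore the posterior P(r = 4 | data) = (1/105) / (8/315) = 3/8.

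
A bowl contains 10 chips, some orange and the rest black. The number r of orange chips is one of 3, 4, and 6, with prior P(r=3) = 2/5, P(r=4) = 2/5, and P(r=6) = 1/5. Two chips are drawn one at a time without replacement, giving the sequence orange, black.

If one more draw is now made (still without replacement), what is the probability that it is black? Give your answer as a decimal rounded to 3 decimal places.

Compute the likelihood of the observed sequence for each case: P(data | r = 3) = (3/10)(7/9) = 7/30; P(data | r = 4) = (4/10)(6/9) = 4/15; P(data | r = 6) = (6/10)(4/9) = 4/15.
Weighting by the prior gives 2/5 · 7/30 = 7/75, 2/5 · 4/15 = 8/75, 1/5 · 4/15 = 4/75; summing to 19/75.
Dividing through by the total gives posterior P(r = 3 | data) = 7/19, P(r = 4 | data) = 8/19, P(r = 6 | data) = 4/19.
So P(black next | data) = Σ P(black next | H) P(H | data) = (3/4)(7/19) + (5/8)(8/19) + (3/8)(4/19) = 47/76.

0.618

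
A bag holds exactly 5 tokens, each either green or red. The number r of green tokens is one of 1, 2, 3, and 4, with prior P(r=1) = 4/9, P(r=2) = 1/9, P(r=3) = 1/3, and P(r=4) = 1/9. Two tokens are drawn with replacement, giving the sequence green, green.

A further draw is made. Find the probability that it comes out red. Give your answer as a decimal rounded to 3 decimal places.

Under each hypothesis, the probability of the observed sequence is: P(data | r = 1) = (1/5)(1/5) = 1/25; P(data | r = 2) = (2/5)(2/5) = 4/25; P(data | r = 3) = (3/5)(3/5) = 9/25; P(data | r = 4) = (4/5)(4/5) = 16/25.
The prior-weighted likelihoods are 4/9 · 1/25 = 4/225, 1/9 · 4/25 = 4/225, 1/3 · 9/25 = 3/25, 1/9 · 16/25 = 16/225; with total 17/75.
Dividing through by the total gives posterior P(r = 1 | data) = 4/51, P(r = 2 | data) = 4/51, P(r = 3 | data) = 9/17, P(r = 4 | data) = 16/51.
So P(red next | data) = Σ P(red next | H) P(H | data) = (4/5)(4/51) + (3/5)(4/51) + (2/5)(9/17) + (1/5)(16/51) = 98/255.

0.384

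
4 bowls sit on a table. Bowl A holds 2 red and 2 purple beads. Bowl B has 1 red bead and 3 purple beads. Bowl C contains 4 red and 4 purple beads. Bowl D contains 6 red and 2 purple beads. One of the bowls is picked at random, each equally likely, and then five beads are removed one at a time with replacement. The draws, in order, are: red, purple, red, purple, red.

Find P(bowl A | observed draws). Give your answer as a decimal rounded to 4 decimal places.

0.3200

For each hypothesis, P(data | H) works out to: P(data | bowl A) = (2/4)(2/4)(2/4)(2/4)(2/4) = 0.03125; P(data | bowl B) = (1/4)(3/4)(1/4)(3/4)(1/4) = 0.0087891; P(data | bowl C) = (4/8)(4/8)(4/8)(4/8)(4/8) = 0.03125; P(data | bowl D) = (6/8)(2/8)(6/8)(2/8)(6/8) = 0.026367.
Weighting by the prior gives 1/4 · 0.03125 = 0.0078125, 1/4 · 0.0087891 = 0.0021973, 1/4 · 0.03125 = 0.0078125, 1/4 · 0.026367 = 0.0065918; with total 0.024414.
Hence P(bowl A | data) = (0.0078125) / (0.024414) = 0.32.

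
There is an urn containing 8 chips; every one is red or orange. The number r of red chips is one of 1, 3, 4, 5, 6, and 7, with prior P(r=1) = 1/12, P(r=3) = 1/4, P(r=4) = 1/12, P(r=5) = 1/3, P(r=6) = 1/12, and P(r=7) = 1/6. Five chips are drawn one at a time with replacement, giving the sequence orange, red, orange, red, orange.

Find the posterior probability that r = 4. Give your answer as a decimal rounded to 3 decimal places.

Compute the likelihood of the observed sequence for each case: P(data | r = 1) = (7/8)(1/8)(7/8)(1/8)(7/8) = 0.010468; P(data | r = 3) = (5/8)(3/8)(5/8)(3/8)(5/8) = 0.034332; P(data | r = 4) = (4/8)(4/8)(4/8)(4/8)(4/8) = 0.03125; P(data | r = 5) = (3/8)(5/8)(3/8)(5/8)(3/8) = 0.020599; P(data | r = 6) = (2/8)(6/8)(2/8)(6/8)(2/8) = 0.0087891; P(data | r = 7) = (1/8)(7/8)(1/8)(7/8)(1/8) = 0.0014954.
Weighting by the prior gives 1/12 · 0.010468 = 0.00087229, 1/4 · 0.034332 = 0.0085831, 1/12 · 0.03125 = 0.0026042, 1/3 · 0.020599 = 0.0068665, 1/12 · 0.0087891 = 0.00073242, 1/6 · 0.0014954 = 0.00024923; with total 0.019908.
Therefore the posterior P(r = 4 | data) = (0.0026042) / (0.019908) = 0.13081.

0.131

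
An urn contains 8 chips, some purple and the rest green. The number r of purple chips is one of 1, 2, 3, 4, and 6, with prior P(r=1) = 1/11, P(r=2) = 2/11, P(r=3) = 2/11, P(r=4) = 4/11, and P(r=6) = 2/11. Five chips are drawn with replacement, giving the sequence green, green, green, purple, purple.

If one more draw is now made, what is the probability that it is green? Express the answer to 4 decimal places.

0.5776

Under each hypothesis, the probability of the observed sequence is: P(data | r = 1) = (7/8)(7/8)(7/8)(1/8)(1/8) = 0.010468; P(data | r = 2) = (6/8)(6/8)(6/8)(2/8)(2/8) = 0.026367; P(data | r = 3) = (5/8)(5/8)(5/8)(3/8)(3/8) = 0.034332; P(data | r = 4) = (4/8)(4/8)(4/8)(4/8)(4/8) = 0.03125; P(data | r = 6) = (2/8)(2/8)(2/8)(6/8)(6/8) = 0.0087891.
Weighting by the prior gives 1/11 · 0.010468 = 0.00095159, 2/11 · 0.026367 = 0.004794, 2/11 · 0.034332 = 0.0062422, 4/11 · 0.03125 = 0.011364, 2/11 · 0.0087891 = 0.001598; summing to 0.02495.
The posterior is then P(r = 1 | data) = 0.038141, P(r = 2 | data) = 0.19215, P(r = 3 | data) = 0.25019, P(r = 4 | data) = 0.45547, P(r = 6 | data) = 0.06405.
Averaging over the posterior, P(green next | data) = (7/8)(0.038141) + (3/4)(0.19215) + (5/8)(0.25019) + (1/2)(0.45547) + (1/4)(0.06405) = 0.5776.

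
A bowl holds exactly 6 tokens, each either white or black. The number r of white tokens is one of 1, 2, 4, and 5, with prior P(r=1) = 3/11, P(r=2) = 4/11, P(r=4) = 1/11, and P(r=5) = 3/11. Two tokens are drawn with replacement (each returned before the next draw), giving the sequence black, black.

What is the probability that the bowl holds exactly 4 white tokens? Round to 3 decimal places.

0.027

For each hypothesis, P(data | H) works out to: P(data | r = 1) = (5/6)(5/6) = 25/36; P(data | r = 2) = (4/6)(4/6) = 4/9; P(data | r = 4) = (2/6)(2/6) = 1/9; P(data | r = 5) = (1/6)(1/6) = 1/36.
The prior-weighted likelihoods are 3/11 · 25/36 = 25/132, 4/11 · 4/9 = 16/99, 1/11 · 1/9 = 1/99, 3/11 · 1/36 = 1/132; these sum to 73/198.
Hence P(r = 4 | data) = (1/99) / (73/198) = 2/73.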